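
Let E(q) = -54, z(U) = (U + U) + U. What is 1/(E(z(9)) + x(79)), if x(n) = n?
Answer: 1/25 ≈ 0.040000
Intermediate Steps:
z(U) = 3*U (z(U) = 2*U + U = 3*U)
1/(E(z(9)) + x(79)) = 1/(-54 + 79) = 1/25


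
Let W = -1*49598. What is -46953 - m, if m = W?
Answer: 2645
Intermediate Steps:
W = -49598
m = -49598
-46953 - m = -46953 - 1*(-49598) = -46953 + 49598 = 2645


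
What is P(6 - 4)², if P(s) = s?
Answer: 4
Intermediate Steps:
P(6 - 4)² = (6 - 4)² = 2² = 4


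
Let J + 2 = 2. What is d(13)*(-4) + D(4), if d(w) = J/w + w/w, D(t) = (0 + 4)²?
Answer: 12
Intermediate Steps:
J = 0 (J = -2 + 2 = 0)
D(t) = 16 (D(t) = 4² = 16)
d(w) = 1 (d(w) = 0/w + w/w = 0 + 1 = 1)
d(13)*(-4) + D(4) = 1*(-4) + 16 = -4 + 16 = 12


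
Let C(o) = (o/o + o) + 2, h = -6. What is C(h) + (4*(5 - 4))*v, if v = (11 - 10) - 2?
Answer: -7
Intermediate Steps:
C(o) = 3 + o (C(o) = (1 + o) + 2 = 3 + o)
v = -1 (v = 1 - 2 = -1)
C(h) + (4*(5 - 4))*v = (3 - 6) + (4*(5 - 4))*(-1) = -3 + (4*1)*(-1) = -3 + 4*(-1) = -3 - 4 = -7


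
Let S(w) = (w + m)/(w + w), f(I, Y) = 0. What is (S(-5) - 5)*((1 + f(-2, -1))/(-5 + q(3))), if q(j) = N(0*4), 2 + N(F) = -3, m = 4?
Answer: 49/100 ≈ 0.49000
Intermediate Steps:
N(F) = -5 (N(F) = -2 - 3 = -5)
q(j) = -5
S(w) = (4 + w)/(2*w) (S(w) = (w + 4)/(w + w) = (4 + w)/((2*w)) = (4 + w)*(1/(2*w)) = (4 + w)/(2*w))
(S(-5) - 5)*((1 + f(-2, -1))/(-5 + q(3))) = ((½)*(4 - 5)/(-5) - 5)*((1 + 0)/(-5 - 5)) = ((½)*(-⅕)*(-1) - 5)*(1/(-10)) = (⅒ - 5)*(1*(-⅒)) = -49/10*(-⅒) = 49/100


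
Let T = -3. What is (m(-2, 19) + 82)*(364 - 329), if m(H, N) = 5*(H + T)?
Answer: 1995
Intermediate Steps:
m(H, N) = -15 + 5*H (m(H, N) = 5*(H - 3) = 5*(-3 + H) = -15 + 5*H)
(m(-2, 19) + 82)*(364 - 329) = ((-15 + 5*(-2)) + 82)*(364 - 329) = ((-15 - 10) + 82)*35 = (-25 + 82)*35 = 57*35 = 1995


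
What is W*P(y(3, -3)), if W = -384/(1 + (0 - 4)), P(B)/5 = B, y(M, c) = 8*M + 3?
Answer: 17280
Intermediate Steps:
y(M, c) = 3 + 8*M
P(B) = 5*B
W = 128 (W = -384/(1 - 4) = -384/(-3) = -384*(-⅓) = 128)
W*P(y(3, -3)) = 128*(5*(3 + 8*3)) = 128*(5*(3 + 24)) = 128*(5*27) = 128*135 = 17280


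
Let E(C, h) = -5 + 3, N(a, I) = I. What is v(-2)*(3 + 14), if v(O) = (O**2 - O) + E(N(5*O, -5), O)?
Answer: 68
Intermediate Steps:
E(C, h) = -2
v(O) = -2 + O**2 - O (v(O) = (O**2 - O) - 2 = -2 + O**2 - O)
v(-2)*(3 + 14) = (-2 + (-2)**2 - 1*(-2))*(3 + 14) = (-2 + 4 + 2)*17 = 4*17 = 68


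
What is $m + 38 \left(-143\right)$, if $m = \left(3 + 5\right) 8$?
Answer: $-5370$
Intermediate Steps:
$m = 64$ ($m = 8 \cdot 8 = 64$)
$m + 38 \left(-143\right) = 64 + 38 \left(-143\right) = 64 - 5434 = -5370$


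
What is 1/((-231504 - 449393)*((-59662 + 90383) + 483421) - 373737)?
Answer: -1/350078119111 ≈ -2.8565e-12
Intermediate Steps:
1/((-231504 - 449393)*((-59662 + 90383) + 483421) - 373737) = 1/(-680897*(30721 + 483421) - 373737) = 1/(-680897*514142 - 373737) = 1/(-350077745374 - 373737) = 1/(-350078119111) = -1/350078119111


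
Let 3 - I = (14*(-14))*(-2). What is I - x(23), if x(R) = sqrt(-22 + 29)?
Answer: -389 - sqrt(7) ≈ -391.65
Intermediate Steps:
I = -389 (I = 3 - 14*(-14)*(-2) = 3 - (-196)*(-2) = 3 - 1*392 = 3 - 392 = -389)
x(R) = sqrt(7)
I - x(23) = -389 - sqrt(7)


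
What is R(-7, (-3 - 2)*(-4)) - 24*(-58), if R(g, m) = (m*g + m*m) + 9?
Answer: 1661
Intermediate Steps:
R(g, m) = 9 + m² + g*m (R(g, m) = (g*m + m²) + 9 = (m² + g*m) + 9 = 9 + m² + g*m)
R(-7, (-3 - 2)*(-4)) - 24*(-58) = (9 + ((-3 - 2)*(-4))² - 7*(-3 - 2)*(-4)) - 24*(-58) = (9 + (-5*(-4))² - (-35)*(-4)) + 1392 = (9 + 20² - 7*20) + 1392 = (9 + 400 - 140) + 1392 = 269 + 1392 = 1661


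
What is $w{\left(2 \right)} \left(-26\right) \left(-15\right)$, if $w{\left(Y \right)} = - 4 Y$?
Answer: $-3120$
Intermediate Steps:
$w{\left(2 \right)} \left(-26\right) \left(-15\right) = \left(-4\right) 2 \left(-26\right) \left(-15\right) = \left(-8\right) \left(-26\right) \left(-15\right) = 208 \left(-15\right) = -3120$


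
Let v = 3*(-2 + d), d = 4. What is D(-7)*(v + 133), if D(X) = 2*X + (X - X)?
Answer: -1946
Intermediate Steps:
D(X) = 2*X (D(X) = 2*X + 0 = 2*X)
v = 6 (v = 3*(-2 + 4) = 3*2 = 6)
D(-7)*(v + 133) = (2*(-7))*(6 + 133) = -14*139 = -1946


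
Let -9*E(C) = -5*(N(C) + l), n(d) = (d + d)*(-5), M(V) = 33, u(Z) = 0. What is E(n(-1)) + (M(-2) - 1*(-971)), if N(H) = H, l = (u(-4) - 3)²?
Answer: 9131/9 ≈ 1014.6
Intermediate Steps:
l = 9 (l = (0 - 3)² = (-3)² = 9)
n(d) = -10*d (n(d) = (2*d)*(-5) = -10*d)
E(C) = 5 + 5*C/9 (E(C) = -(-5)*(C + 9)/9 = -(-5)*(9 + C)/9 = -(-45 - 5*C)/9 = 5 + 5*C/9)
E(n(-1)) + (M(-2) - 1*(-971)) = (5 + 5*(-10*(-1))/9) + (33 - 1*(-971)) = (5 + (5/9)*10) + (33 + 971) = (5 + 50/9) + 1004 = 95/9 + 1004 = 9131/9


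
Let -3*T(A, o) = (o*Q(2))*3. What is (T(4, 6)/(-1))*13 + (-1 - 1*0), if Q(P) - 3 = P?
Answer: 389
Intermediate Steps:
Q(P) = 3 + P
T(A, o) = -5*o (T(A, o) = -o*(3 + 2)*3/3 = -o*5*3/3 = -5*o*3/3 = -5*o)
(T(4, 6)/(-1))*13 + (-1 - 1*0) = (-5*6/(-1))*13 + (-1 - 1*0) = -30*(-1)*13 + (-1 + 0) = 30*13 - 1 = 390 - 1 = 389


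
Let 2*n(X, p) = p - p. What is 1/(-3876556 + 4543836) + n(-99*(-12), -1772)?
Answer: 1/667280 ≈ 1.4986e-6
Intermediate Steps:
n(X, p) = 0 (n(X, p) = (p - p)/2 = (½)*0 = 0)
1/(-3876556 + 4543836) + n(-99*(-12), -1772) = 1/(-3876556 + 4543836) + 0 = 1/667280 + 0 = 1/667280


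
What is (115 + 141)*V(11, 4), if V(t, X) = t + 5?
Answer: 4096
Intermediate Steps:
V(t, X) = 5 + t
(115 + 141)*V(11, 4) = (115 + 141)*(5 + 11) = 256*16 = 4096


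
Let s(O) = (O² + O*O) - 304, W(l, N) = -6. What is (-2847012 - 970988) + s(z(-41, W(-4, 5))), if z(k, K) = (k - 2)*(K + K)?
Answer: -3285792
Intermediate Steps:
z(k, K) = 2*K*(-2 + k) (z(k, K) = (-2 + k)*(2*K) = 2*K*(-2 + k))
s(O) = -304 + 2*O² (s(O) = (O² + O²) - 304 = 2*O² - 304 = -304 + 2*O²)
(-2847012 - 970988) + s(z(-41, W(-4, 5))) = (-2847012 - 970988) + (-304 + 2*(2*(-6)*(-2 - 41))²) = -3818000 + (-304 + 2*(2*(-6)*(-43))²) = -3818000 + (-304 + 2*516²) = -3818000 + (-304 + 2*266256) = -3818000 + (-304 + 532512) = -3818000 + 532208 = -3285792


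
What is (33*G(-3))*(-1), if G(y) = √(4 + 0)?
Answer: -66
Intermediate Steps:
G(y) = 2 (G(y) = √4 = 2)
(33*G(-3))*(-1) = (33*2)*(-1) = 66*(-1) = -66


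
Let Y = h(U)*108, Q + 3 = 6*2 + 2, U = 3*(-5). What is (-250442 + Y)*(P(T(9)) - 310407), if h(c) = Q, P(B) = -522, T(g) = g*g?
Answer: 77500296966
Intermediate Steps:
T(g) = g**2
U = -15
Q = 11 (Q = -3 + (6*2 + 2) = -3 + (12 + 2) = -3 + 14 = 11)
h(c) = 11
Y = 1188 (Y = 11*108 = 1188)
(-250442 + Y)*(P(T(9)) - 310407) = (-250442 + 1188)*(-522 - 310407) = -249254*(-310929) = 77500296966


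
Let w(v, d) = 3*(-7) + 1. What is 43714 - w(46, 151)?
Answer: 43734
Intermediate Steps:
w(v, d) = -20 (w(v, d) = -21 + 1 = -20)
43714 - w(46, 151) = 43714 - 1*(-20) = 43714 + 20 = 43734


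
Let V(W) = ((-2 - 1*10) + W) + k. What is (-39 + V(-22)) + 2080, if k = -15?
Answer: 1992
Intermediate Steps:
V(W) = -27 + W (V(W) = ((-2 - 1*10) + W) - 15 = ((-2 - 10) + W) - 15 = (-12 + W) - 15 = -27 + W)
(-39 + V(-22)) + 2080 = (-39 + (-27 - 22)) + 2080 = (-39 - 49) + 2080 = -88 + 2080 = 1992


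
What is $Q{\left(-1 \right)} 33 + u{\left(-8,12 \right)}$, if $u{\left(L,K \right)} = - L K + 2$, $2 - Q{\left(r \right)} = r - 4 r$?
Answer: $65$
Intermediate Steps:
$Q{\left(r \right)} = 2 + 3 r$ ($Q{\left(r \right)} = 2 - \left(r - 4 r\right) = 2 - - 3 r = 2 + 3 r$)
$u{\left(L,K \right)} = 2 - K L$ ($u{\left(L,K \right)} = - K L + 2 = 2 - K L$)
$Q{\left(-1 \right)} 33 + u{\left(-8,12 \right)} = \left(2 + 3 \left(-1\right)\right) 33 - \left(-2 + 12 \left(-8\right)\right) = \left(2 - 3\right) 33 + \left(2 + 96\right) = \left(-1\right) 33 + 98 = -33 + 98 = 65$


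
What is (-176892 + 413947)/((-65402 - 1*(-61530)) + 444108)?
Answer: 237055/440236 ≈ 0.53847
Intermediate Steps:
(-176892 + 413947)/((-65402 - 1*(-61530)) + 444108) = 237055/((-65402 + 61530) + 444108) = 237055/(-3872 + 444108) = 237055/440236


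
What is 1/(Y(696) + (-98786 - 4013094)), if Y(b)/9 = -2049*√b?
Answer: -513985/2083858509953 + 18441*√174/8335434039812 ≈ -2.1747e-7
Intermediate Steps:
Y(b) = -18441*√b (Y(b) = 9*(-2049*√b) = -18441*√b)
1/(Y(696) + (-98786 - 4013094)) = 1/(-36882*√174 + (-98786 - 4013094)) = 1/(-36882*√174 - 4111880) = 1/(-4111880 - 36882*√174)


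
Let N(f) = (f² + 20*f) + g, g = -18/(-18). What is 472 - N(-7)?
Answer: 562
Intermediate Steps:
g = 1 (g = -18*(-1/18) = 1)
N(f) = 1 + f² + 20*f (N(f) = (f² + 20*f) + 1 = 1 + f² + 20*f)
472 - N(-7) = 472 - (1 + (-7)² + 20*(-7)) = 472 - (1 + 49 - 140) = 472 - 1*(-90) = 472 + 90 = 562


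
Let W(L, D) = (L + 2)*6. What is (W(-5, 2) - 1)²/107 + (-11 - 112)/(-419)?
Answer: 164420/44833 ≈ 3.6674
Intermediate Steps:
W(L, D) = 12 + 6*L (W(L, D) = (2 + L)*6 = 12 + 6*L)
(W(-5, 2) - 1)²/107 + (-11 - 112)/(-419) = ((12 + 6*(-5)) - 1)²/107 + (-11 - 112)/(-419) = ((12 - 30) - 1)²*(1/107) - 123*(-1/419) = (-18 - 1)²*(1/107) + 123/419 = (-19)²*(1/107) + 123/419 = 361*(1/107) + 123/419 = 361/107 + 123/419 = 164420/44833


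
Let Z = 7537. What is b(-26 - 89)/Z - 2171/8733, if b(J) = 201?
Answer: -14607494/65820621 ≈ -0.22193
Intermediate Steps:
b(-26 - 89)/Z - 2171/8733 = 201/7537 - 2171/8733 = -14607494/65820621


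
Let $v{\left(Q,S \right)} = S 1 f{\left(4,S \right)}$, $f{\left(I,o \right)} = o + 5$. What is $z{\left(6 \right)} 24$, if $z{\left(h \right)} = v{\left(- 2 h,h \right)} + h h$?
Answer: $2448$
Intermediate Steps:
$f{\left(I,o \right)} = 5 + o$
$v{\left(Q,S \right)} = S \left(5 + S\right)$ ($v{\left(Q,S \right)} = S 1 \left(5 + S\right) = S \left(5 + S\right)$)
$z{\left(h \right)} = h^{2} + h \left(5 + h\right)$ ($z{\left(h \right)} = h \left(5 + h\right) + h h = h \left(5 + h\right) + h^{2} = h^{2} + h \left(5 + h\right)$)
$z{\left(6 \right)} 24 = 6 \left(5 + 2 \cdot 6\right) 24 = 6 \left(5 + 12\right) 24 = 6 \cdot 17 \cdot 24 = 102 \cdot 24 = 2448$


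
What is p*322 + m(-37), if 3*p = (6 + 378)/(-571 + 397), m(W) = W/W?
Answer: -20521/87 ≈ -235.87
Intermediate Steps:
m(W) = 1
p = -64/87 (p = ((6 + 378)/(-571 + 397))/3 = (384/(-174))/3 = (384*(-1/174))/3 = (1/3)*(-64/29) = -64/87 ≈ -0.73563)
p*322 + m(-37) = -64/87*322 + 1 = -20608/87 + 1 = -20521/87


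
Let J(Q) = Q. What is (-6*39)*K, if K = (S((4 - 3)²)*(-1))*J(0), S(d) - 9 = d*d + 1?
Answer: 0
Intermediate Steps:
S(d) = 10 + d² (S(d) = 9 + (d*d + 1) = 9 + (d² + 1) = 9 + (1 + d²) = 10 + d²)
K = 0 (K = ((10 + ((4 - 3)²)²)*(-1))*0 = ((10 + (1²)²)*(-1))*0 = ((10 + 1²)*(-1))*0 = ((10 + 1)*(-1))*0 = (11*(-1))*0 = -11*0 = 0)
(-6*39)*K = -6*39*0 = -234*0 = 0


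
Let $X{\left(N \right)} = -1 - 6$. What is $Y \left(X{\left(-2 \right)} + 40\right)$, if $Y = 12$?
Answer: $396$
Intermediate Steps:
$X{\left(N \right)} = -7$ ($X{\left(N \right)} = -1 - 6 = -7$)
$Y \left(X{\left(-2 \right)} + 40\right) = 12 \left(-7 + 40\right) = 12 \cdot 33 = 396$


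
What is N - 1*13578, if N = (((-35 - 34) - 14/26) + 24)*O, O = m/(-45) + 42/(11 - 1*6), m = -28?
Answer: -8183482/585 ≈ -13989.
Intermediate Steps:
O = 406/45 (O = -28/(-45) + 42/(11 - 1*6) = -28*(-1/45) + 42/(11 - 6) = 28/45 + 42/5 = 406/45 ≈ 9.0222)
N = -240352/585 (N = (((-35 - 34) - 14/26) + 24)*(406/45) = ((-69 - 14*1/26) + 24)*(406/45) = ((-69 - 7/13) + 24)*(406/45) = (-904/13 + 24)*(406/45) = -592/13*406/45 = -240352/585 ≈ -410.86)
N - 1*13578 = -240352/585 - 1*13578 = -240352/585 - 13578 = -8183482/585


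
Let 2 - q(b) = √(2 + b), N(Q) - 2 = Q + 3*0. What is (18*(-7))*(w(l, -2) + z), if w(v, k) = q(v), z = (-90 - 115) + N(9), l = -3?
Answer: 24192 + 126*I ≈ 24192.0 + 126.0*I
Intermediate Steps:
N(Q) = 2 + Q (N(Q) = 2 + (Q + 3*0) = 2 + (Q + 0) = 2 + Q)
q(b) = 2 - √(2 + b)
z = -194 (z = (-90 - 115) + (2 + 9) = -205 + 11 = -194)
w(v, k) = 2 - √(2 + v)
(18*(-7))*(w(l, -2) + z) = (18*(-7))*((2 - √(2 - 3)) - 194) = -126*((2 - √(-1)) - 194) = -126*((2 - I) - 194) = -126*(-192 - I) = 24192 + 126*I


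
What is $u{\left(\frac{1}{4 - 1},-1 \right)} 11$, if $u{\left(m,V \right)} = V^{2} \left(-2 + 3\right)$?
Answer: $11$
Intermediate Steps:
$u{\left(m,V \right)} = V^{2}$ ($u{\left(m,V \right)} = V^{2} \cdot 1 = V^{2}$)
$u{\left(\frac{1}{4 - 1},-1 \right)} 11 = \left(-1\right)^{2} \cdot 11 = 1 \cdot 11 = 11$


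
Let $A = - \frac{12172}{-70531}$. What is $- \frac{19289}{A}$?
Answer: $- \frac{1360472459}{12172} \approx -1.1177 \cdot 10^{5}$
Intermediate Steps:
$A = \frac{12172}{70531}$ ($A = \left(-12172\right) \left(- \frac{1}{70531}\right) = \frac{12172}{70531} \approx 0.17258$)
$- \frac{19289}{A} = - \frac{19289}{\frac{12172}{70531}} = \left(-19289\right) \frac{70531}{12172} = - \frac{1360472459}{12172}$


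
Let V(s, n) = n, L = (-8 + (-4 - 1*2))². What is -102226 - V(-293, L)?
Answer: -102422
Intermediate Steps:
L = 196 (L = (-8 + (-4 - 2))² = (-8 - 6)² = (-14)² = 196)
-102226 - V(-293, L) = -102226 - 1*196 = -102226 - 196 = -102422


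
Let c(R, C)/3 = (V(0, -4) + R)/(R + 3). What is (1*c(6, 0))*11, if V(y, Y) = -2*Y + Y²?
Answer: 110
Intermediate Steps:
V(y, Y) = Y² - 2*Y
c(R, C) = 3*(24 + R)/(3 + R) (c(R, C) = 3*((-4*(-2 - 4) + R)/(R + 3)) = 3*((-4*(-6) + R)/(3 + R)) = 3*((24 + R)/(3 + R)) = 3*(24 + R)/(3 + R))
(1*c(6, 0))*11 = (1*(3*(24 + 6)/(3 + 6)))*11 = (1*(3*30/9))*11 = (1*(3*(⅑)*30))*11 = (1*10)*11 = 10*11 = 110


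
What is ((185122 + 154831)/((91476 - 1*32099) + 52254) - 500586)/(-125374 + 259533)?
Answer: -55880575813/14976303329 ≈ -3.7313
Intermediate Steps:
((185122 + 154831)/((91476 - 1*32099) + 52254) - 500586)/(-125374 + 259533) = (339953/((91476 - 32099) + 52254) - 500586)/134159 = (339953/(59377 + 52254) - 500586)*(1/134159) = (339953/111631 - 500586)*(1/134159) = -55880575813/111631*1/134159 = -55880575813/14976303329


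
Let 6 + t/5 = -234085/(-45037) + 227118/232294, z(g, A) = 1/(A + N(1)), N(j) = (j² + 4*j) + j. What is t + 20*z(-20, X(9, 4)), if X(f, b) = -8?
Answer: -47723361670/5230912439 ≈ -9.1233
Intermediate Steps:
N(j) = j² + 5*j
z(g, A) = 1/(6 + A) (z(g, A) = 1/(A + 1*(5 + 1)) = 1/(A + 1*6) = 1/(A + 6) = 1/(6 + A))
t = 4585762720/5230912439 (t = -30 + 5*(-234085/(-45037) + 227118/232294) = -30 + 5*(-234085*(-1/45037) + 227118*(1/232294)) = -30 + 5*(234085/45037 + 113559/116147) = -30 + 5*(32302627178/5230912439) = -30 + 161513135890/5230912439 = 4585762720/5230912439 ≈ 0.87667)
t + 20*z(-20, X(9, 4)) = 4585762720/5230912439 + 20/(6 - 8) = 4585762720/5230912439 + 20/(-2) = 4585762720/5230912439 + 20*(-½) = 4585762720/5230912439 - 10 = -47723361670/5230912439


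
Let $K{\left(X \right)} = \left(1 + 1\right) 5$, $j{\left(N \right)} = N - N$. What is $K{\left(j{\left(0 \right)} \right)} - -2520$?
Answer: $2530$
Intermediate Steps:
$j{\left(N \right)} = 0$
$K{\left(X \right)} = 10$ ($K{\left(X \right)} = 2 \cdot 5 = 10$)
$K{\left(j{\left(0 \right)} \right)} - -2520 = 10 - -2520 = 10 + 2520 = 2530$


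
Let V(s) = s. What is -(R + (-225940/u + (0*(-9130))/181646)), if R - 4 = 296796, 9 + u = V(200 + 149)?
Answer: -5034303/17 ≈ -2.9614e+5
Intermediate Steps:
u = 340 (u = -9 + (200 + 149) = -9 + 349 = 340)
R = 296800 (R = 4 + 296796 = 296800)
-(R + (-225940/u + (0*(-9130))/181646)) = -(296800 + (-225940/340 + (0*(-9130))/181646)) = -(296800 + (-225940*1/340 + 0*(1/181646))) = -(296800 + (-11297/17 + 0)) = -(296800 - 11297/17) = -1*5034303/17 = -5034303/17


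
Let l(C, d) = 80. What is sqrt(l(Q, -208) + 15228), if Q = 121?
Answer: 2*sqrt(3827) ≈ 123.73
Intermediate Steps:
sqrt(l(Q, -208) + 15228) = sqrt(80 + 15228) = sqrt(15308) = 2*sqrt(3827)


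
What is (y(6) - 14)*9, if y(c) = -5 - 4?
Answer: -207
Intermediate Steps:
y(c) = -9
(y(6) - 14)*9 = (-9 - 14)*9 = -23*9 = -207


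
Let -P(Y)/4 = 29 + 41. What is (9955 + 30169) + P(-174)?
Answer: 39844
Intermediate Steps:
P(Y) = -280 (P(Y) = -4*(29 + 41) = -4*70 = -280)
(9955 + 30169) + P(-174) = (9955 + 30169) - 280 = 40124 - 280 = 39844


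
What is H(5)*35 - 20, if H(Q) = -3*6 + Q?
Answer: -475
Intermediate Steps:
H(Q) = -18 + Q
H(5)*35 - 20 = (-18 + 5)*35 - 20 = -13*35 - 20 = -455 - 20 = -475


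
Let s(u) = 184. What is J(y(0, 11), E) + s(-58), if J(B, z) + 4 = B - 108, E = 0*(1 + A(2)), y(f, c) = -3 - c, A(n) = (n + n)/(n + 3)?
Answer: 58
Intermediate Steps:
A(n) = 2*n/(3 + n) (A(n) = (2*n)/(3 + n) = 2*n/(3 + n))
E = 0 (E = 0*(1 + 2*2/(3 + 2)) = 0*(1 + 2*2/5) = 0*(1 + 2*2*(⅕)) = 0*(1 + ⅘) = 0*(9/5) = 0)
J(B, z) = -112 + B (J(B, z) = -4 + (B - 108) = -4 + (-108 + B) = -112 + B)
J(y(0, 11), E) + s(-58) = (-112 + (-3 - 1*11)) + 184 = (-112 + (-3 - 11)) + 184 = (-112 - 14) + 184 = -126 + 184 = 58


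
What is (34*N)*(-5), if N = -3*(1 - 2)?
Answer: -510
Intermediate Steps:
N = 3 (N = -3*(-1) = 3)
(34*N)*(-5) = (34*3)*(-5) = 102*(-5) = -510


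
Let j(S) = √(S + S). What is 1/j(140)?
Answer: √70/140 ≈ 0.059761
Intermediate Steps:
j(S) = √2*√S (j(S) = √(2*S) = √2*√S)
1/j(140) = 1/(√2*√140) = 1/(√2*(2*√35)) = 1/(2*√70) = √70/140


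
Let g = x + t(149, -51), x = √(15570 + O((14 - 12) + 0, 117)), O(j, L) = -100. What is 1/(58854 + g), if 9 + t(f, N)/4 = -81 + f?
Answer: 5909/349161263 - √15470/3491612630 ≈ 1.6888e-5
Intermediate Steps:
t(f, N) = -360 + 4*f (t(f, N) = -36 + 4*(-81 + f) = -36 + (-324 + 4*f) = -360 + 4*f)
x = √15470 (x = √(15570 - 100) = √15470 ≈ 124.38)
g = 236 + √15470 (g = √15470 + (-360 + 4*149) = √15470 + (-360 + 596) = √15470 + 236 = 236 + √15470 ≈ 360.38)
1/(58854 + g) = 1/(58854 + (236 + √15470)) = 1/(59090 + √15470)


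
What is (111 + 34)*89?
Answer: 12905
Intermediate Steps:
(111 + 34)*89 = 145*89 = 12905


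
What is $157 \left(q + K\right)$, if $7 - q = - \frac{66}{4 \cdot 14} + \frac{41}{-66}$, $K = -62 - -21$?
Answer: $- \frac{4671221}{924} \approx -5055.4$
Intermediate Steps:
$K = -41$ ($K = -62 + 21 = -41$)
$q = \frac{8131}{924}$ ($q = 7 - \left(- \frac{66}{4 \cdot 14} + \frac{41}{-66}\right) = 7 - \left(- \frac{66}{56} + 41 \left(- \frac{1}{66}\right)\right) = 7 - \left(\left(-66\right) \frac{1}{56} - \frac{41}{66}\right) = 7 - \left(- \frac{33}{28} - \frac{41}{66}\right) = 7 - - \frac{1663}{924} = 7 + \frac{1663}{924} = \frac{8131}{924} \approx 8.7998$)
$157 \left(q + K\right) = 157 \left(\frac{8131}{924} - 41\right) = 157 \left(- \frac{29753}{924}\right) = - \frac{4671221}{924}$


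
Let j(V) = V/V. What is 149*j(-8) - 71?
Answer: 78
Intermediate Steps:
j(V) = 1
149*j(-8) - 71 = 149*1 - 71 = 149 - 71 = 78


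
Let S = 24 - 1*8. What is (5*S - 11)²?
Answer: 4761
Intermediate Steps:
S = 16 (S = 24 - 8 = 16)
(5*S - 11)² = (5*16 - 11)² = (80 - 11)² = 69² = 4761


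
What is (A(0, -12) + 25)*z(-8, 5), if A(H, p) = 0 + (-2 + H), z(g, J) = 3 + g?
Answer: -115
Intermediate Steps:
A(H, p) = -2 + H
(A(0, -12) + 25)*z(-8, 5) = ((-2 + 0) + 25)*(3 - 8) = (-2 + 25)*(-5) = 23*(-5) = -115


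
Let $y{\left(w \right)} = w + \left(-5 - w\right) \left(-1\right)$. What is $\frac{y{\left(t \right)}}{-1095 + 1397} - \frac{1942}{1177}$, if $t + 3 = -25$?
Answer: $- \frac{646511}{355454} \approx -1.8188$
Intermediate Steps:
$t = -28$ ($t = -3 - 25 = -28$)
$y{\left(w \right)} = 5 + 2 w$ ($y{\left(w \right)} = w + \left(5 + w\right) = 5 + 2 w$)
$\frac{y{\left(t \right)}}{-1095 + 1397} - \frac{1942}{1177} = \frac{5 + 2 \left(-28\right)}{-1095 + 1397} - \frac{1942}{1177} = \frac{5 - 56}{302} - \frac{1942}{1177} = \left(-51\right) \frac{1}{302} - \frac{1942}{1177} = - \frac{51}{302} - \frac{1942}{1177} = - \frac{646511}{355454}$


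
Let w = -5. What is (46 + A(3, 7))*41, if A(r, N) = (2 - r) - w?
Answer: 2050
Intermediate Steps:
A(r, N) = 7 - r (A(r, N) = (2 - r) - 1*(-5) = (2 - r) + 5 = 7 - r)
(46 + A(3, 7))*41 = (46 + (7 - 1*3))*41 = (46 + (7 - 3))*41 = (46 + 4)*41 = 50*41 = 2050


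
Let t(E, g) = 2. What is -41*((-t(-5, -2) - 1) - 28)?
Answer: 1271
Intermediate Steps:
-41*((-t(-5, -2) - 1) - 28) = -41*((-1*2 - 1) - 28) = -41*((-2 - 1) - 28) = -41*(-3 - 28) = -41*(-31) = 1271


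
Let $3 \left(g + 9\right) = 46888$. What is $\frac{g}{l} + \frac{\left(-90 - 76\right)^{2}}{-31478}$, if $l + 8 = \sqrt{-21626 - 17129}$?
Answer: $- \frac{7504906778}{1832916723} - \frac{46861 i \sqrt{38755}}{116457} \approx -4.0945 - 79.215 i$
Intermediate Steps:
$g = \frac{46861}{3}$ ($g = -9 + \frac{1}{3} \cdot 46888 = -9 + \frac{46888}{3} = \frac{46861}{3} \approx 15620.0$)
$l = -8 + i \sqrt{38755}$ ($l = -8 + \sqrt{-21626 - 17129} = -8 + \sqrt{-38755} = -8 + i \sqrt{38755} \approx -8.0 + 196.86 i$)
$\frac{g}{l} + \frac{\left(-90 - 76\right)^{2}}{-31478} = \frac{46861}{3 \left(-8 + i \sqrt{38755}\right)} + \frac{\left(-90 - 76\right)^{2}}{-31478} = \frac{46861}{3 \left(-8 + i \sqrt{38755}\right)} + \left(-166\right)^{2} \left(- \frac{1}{31478}\right) = \frac{46861}{3 \left(-8 + i \sqrt{38755}\right)} + 27556 \left(- \frac{1}{31478}\right) = \frac{46861}{3 \left(-8 + i \sqrt{38755}\right)} - \frac{13778}{15739} = - \frac{13778}{15739} + \frac{46861}{3 \left(-8 + i \sqrt{38755}\right)}$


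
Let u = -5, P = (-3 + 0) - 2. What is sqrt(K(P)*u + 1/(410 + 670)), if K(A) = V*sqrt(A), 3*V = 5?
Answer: sqrt(30 - 270000*I*sqrt(5))/180 ≈ 3.0524 - 3.0523*I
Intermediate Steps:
P = -5 (P = -3 - 2 = -5)
V = 5/3 (V = (1/3)*5 = 5/3 ≈ 1.6667)
K(A) = 5*sqrt(A)/3
sqrt(K(P)*u + 1/(410 + 670)) = sqrt((5*sqrt(-5)/3)*(-5) + 1/(410 + 670)) = sqrt((5*(I*sqrt(5))/3)*(-5) + 1/1080) = sqrt((5*I*sqrt(5)/3)*(-5) + 1/1080) = sqrt(-25*I*sqrt(5)/3 + 1/1080) = sqrt(1/1080 - 25*I*sqrt(5)/3)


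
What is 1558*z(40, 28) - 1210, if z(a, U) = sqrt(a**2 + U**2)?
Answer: -1210 + 6232*sqrt(149) ≈ 74861.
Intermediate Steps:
z(a, U) = sqrt(U**2 + a**2)
1558*z(40, 28) - 1210 = 1558*sqrt(28**2 + 40**2) - 1210 = 1558*sqrt(784 + 1600) - 1210 = 1558*sqrt(2384) - 1210 = 1558*(4*sqrt(149)) - 1210 = 6232*sqrt(149) - 1210 = -1210 + 6232*sqrt(149)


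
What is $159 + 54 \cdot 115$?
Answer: $6369$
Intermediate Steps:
$159 + 54 \cdot 115 = 159 + 6210 = 6369$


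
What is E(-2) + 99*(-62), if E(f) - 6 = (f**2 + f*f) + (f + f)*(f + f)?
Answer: -6108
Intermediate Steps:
E(f) = 6 + 6*f**2 (E(f) = 6 + ((f**2 + f*f) + (f + f)*(f + f)) = 6 + ((f**2 + f**2) + (2*f)*(2*f)) = 6 + (2*f**2 + 4*f**2) = 6 + 6*f**2)
E(-2) + 99*(-62) = (6 + 6*(-2)**2) + 99*(-62) = (6 + 6*4) - 6138 = (6 + 24) - 6138 = 30 - 6138 = -6108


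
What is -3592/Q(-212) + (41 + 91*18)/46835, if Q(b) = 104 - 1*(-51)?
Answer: -6718843/290377 ≈ -23.138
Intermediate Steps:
Q(b) = 155 (Q(b) = 104 + 51 = 155)
-3592/Q(-212) + (41 + 91*18)/46835 = -3592/155 + (41 + 91*18)/46835 = -3592*1/155 + (41 + 1638)*(1/46835) = -3592/155 + 1679*(1/46835) = -3592/155 + 1679/46835 = -6718843/290377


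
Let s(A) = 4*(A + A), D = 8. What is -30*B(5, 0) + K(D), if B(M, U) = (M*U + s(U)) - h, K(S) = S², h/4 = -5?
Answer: -536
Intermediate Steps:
h = -20 (h = 4*(-5) = -20)
s(A) = 8*A (s(A) = 4*(2*A) = 8*A)
B(M, U) = 20 + 8*U + M*U (B(M, U) = (M*U + 8*U) - 1*(-20) = (8*U + M*U) + 20 = 20 + 8*U + M*U)
-30*B(5, 0) + K(D) = -30*(20 + 8*0 + 5*0) + 8² = -30*(20 + 0 + 0) + 64 = -30*20 + 64 = -600 + 64 = -536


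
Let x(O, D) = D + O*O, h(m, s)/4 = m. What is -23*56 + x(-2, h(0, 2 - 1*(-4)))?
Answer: -1284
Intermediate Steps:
h(m, s) = 4*m
x(O, D) = D + O²
-23*56 + x(-2, h(0, 2 - 1*(-4))) = -23*56 + (4*0 + (-2)²) = -1288 + (0 + 4) = -1288 + 4 = -1284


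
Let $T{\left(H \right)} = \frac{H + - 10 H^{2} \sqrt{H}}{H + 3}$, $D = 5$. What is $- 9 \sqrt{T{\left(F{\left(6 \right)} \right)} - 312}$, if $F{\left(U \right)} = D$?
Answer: $- \frac{9 i \sqrt{4982 + 500 \sqrt{5}}}{4} \approx - 175.73 i$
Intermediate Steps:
$F{\left(U \right)} = 5$
$T{\left(H \right)} = \frac{H - 10 H^{\frac{5}{2}}}{3 + H}$
$- 9 \sqrt{T{\left(F{\left(6 \right)} \right)} - 312} = - 9 \sqrt{\frac{5 - 10 \cdot 5^{\frac{5}{2}}}{3 + 5} - 312} = - 9 \sqrt{\frac{5 - 10 \cdot 25 \sqrt{5}}{8} - 312} = - 9 \sqrt{\frac{5 - 250 \sqrt{5}}{8} - 312} = - 9 \sqrt{\left(\frac{5}{8} - \frac{125 \sqrt{5}}{4}\right) - 312} = - 9 \sqrt{- \frac{2491}{8} - \frac{125 \sqrt{5}}{4}}$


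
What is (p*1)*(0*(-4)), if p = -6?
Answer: 0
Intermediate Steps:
(p*1)*(0*(-4)) = (-6*1)*(0*(-4)) = -6*0 = 0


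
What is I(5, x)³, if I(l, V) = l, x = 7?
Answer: 125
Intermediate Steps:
I(5, x)³ = 5³ = 125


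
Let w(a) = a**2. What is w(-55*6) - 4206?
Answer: 104694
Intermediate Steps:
w(-55*6) - 4206 = (-55*6)**2 - 4206 = (-330)**2 - 4206 = 108900 - 4206 = 104694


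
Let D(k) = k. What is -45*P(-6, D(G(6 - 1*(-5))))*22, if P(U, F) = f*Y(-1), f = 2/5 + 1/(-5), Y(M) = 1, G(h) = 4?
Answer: -198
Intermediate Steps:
f = 1/5 (f = 2*(1/5) + 1*(-1/5) = 2/5 - 1/5 = 1/5 ≈ 0.20000)
P(U, F) = 1/5 (P(U, F) = (1/5)*1 = 1/5)
-45*P(-6, D(G(6 - 1*(-5))))*22 = -45*1/5*22 = -9*22 = -198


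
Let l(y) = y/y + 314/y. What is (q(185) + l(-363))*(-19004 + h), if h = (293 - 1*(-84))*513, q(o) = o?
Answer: 11720175988/363 ≈ 3.2287e+7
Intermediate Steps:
l(y) = 1 + 314/y
h = 193401 (h = (293 + 84)*513 = 377*513 = 193401)
(q(185) + l(-363))*(-19004 + h) = (185 + (314 - 363)/(-363))*(-19004 + 193401) = (185 - 1/363*(-49))*174397 = (185 + 49/363)*174397 = (67204/363)*174397 = 11720175988/363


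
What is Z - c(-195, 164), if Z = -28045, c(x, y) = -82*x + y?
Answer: -44199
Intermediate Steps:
c(x, y) = y - 82*x
Z - c(-195, 164) = -28045 - (164 - 82*(-195)) = -28045 - (164 + 15990) = -28045 - 1*16154 = -28045 - 16154 = -44199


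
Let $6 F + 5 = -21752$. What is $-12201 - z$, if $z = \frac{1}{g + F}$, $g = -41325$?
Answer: $- \frac{3290695101}{269707} \approx -12201.0$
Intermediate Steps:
$F = - \frac{21757}{6}$ ($F = - \frac{5}{6} + \frac{1}{6} \left(-21752\right) = - \frac{5}{6} - \frac{10876}{3} = - \frac{21757}{6} \approx -3626.2$)
$z = - \frac{6}{269707}$ ($z = \frac{1}{-41325 - \frac{21757}{6}} = \frac{1}{- \frac{269707}{6}} = - \frac{6}{269707} \approx -2.2246 \cdot 10^{-5}$)
$-12201 - z = -12201 - - \frac{6}{269707} = -12201 + \frac{6}{269707} = - \frac{3290695101}{269707}$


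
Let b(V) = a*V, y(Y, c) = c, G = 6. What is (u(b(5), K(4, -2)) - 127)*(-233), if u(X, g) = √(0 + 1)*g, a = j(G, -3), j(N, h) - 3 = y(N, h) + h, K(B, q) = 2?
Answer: 29125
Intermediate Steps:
j(N, h) = 3 + 2*h (j(N, h) = 3 + (h + h) = 3 + 2*h)
a = -3 (a = 3 + 2*(-3) = 3 - 6 = -3)
b(V) = -3*V
u(X, g) = g (u(X, g) = √1*g = 1*g = g)
(u(b(5), K(4, -2)) - 127)*(-233) = (2 - 127)*(-233) = -125*(-233) = 29125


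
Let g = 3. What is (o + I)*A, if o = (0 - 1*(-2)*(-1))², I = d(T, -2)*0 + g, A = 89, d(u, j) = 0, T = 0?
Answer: 623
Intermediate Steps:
I = 3 (I = 0*0 + 3 = 0 + 3 = 3)
o = 4 (o = (0 + 2*(-1))² = (0 - 2)² = (-2)² = 4)
(o + I)*A = (4 + 3)*89 = 7*89 = 623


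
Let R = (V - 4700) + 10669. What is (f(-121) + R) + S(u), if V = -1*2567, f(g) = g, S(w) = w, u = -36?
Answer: 3245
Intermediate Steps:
V = -2567
R = 3402 (R = (-2567 - 4700) + 10669 = -7267 + 10669 = 3402)
(f(-121) + R) + S(u) = (-121 + 3402) - 36 = 3281 - 36 = 3245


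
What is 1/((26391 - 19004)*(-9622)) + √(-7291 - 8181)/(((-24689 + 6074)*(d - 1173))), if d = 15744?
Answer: -1/71077714 - 4*I*√967/271239165 ≈ -1.4069e-8 - 4.5859e-7*I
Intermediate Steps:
1/((26391 - 19004)*(-9622)) + √(-7291 - 8181)/(((-24689 + 6074)*(d - 1173))) = 1/((26391 - 19004)*(-9622)) + √(-7291 - 8181)/(((-24689 + 6074)*(15744 - 1173))) = -1/9622/7387 + √(-15472)/((-18615*14571)) = (1/7387)*(-1/9622) + (4*I*√967)/(-271239165) = -1/71077714 + (4*I*√967)*(-1/271239165) = -1/71077714 - 4*I*√967/271239165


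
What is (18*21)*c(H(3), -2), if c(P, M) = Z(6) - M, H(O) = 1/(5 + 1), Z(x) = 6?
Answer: 3024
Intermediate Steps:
H(O) = ⅙ (H(O) = 1/6 = ⅙)
c(P, M) = 6 - M
(18*21)*c(H(3), -2) = (18*21)*(6 - 1*(-2)) = 378*(6 + 2) = 378*8 = 3024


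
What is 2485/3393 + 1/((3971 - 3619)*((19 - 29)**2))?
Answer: 87475393/119433600 ≈ 0.73242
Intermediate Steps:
2485/3393 + 1/((3971 - 3619)*((19 - 29)**2)) = 2485*(1/3393) + 1/(352*((-10)**2)) = 2485/3393 + (1/352)/100 = 2485/3393 + (1/352)*(1/100) = 2485/3393 + 1/35200 = 87475393/119433600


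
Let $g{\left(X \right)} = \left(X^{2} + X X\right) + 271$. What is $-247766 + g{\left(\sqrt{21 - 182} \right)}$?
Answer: $-247817$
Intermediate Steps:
$g{\left(X \right)} = 271 + 2 X^{2}$ ($g{\left(X \right)} = \left(X^{2} + X^{2}\right) + 271 = 2 X^{2} + 271 = 271 + 2 X^{2}$)
$-247766 + g{\left(\sqrt{21 - 182} \right)} = -247766 + \left(271 + 2 \left(\sqrt{21 - 182}\right)^{2}\right) = -247766 + \left(271 + 2 \left(\sqrt{-161}\right)^{2}\right) = -247766 + \left(271 + 2 \left(i \sqrt{161}\right)^{2}\right) = -247766 + \left(271 + 2 \left(-161\right)\right) = -247766 + \left(271 - 322\right) = -247766 - 51 = -247817$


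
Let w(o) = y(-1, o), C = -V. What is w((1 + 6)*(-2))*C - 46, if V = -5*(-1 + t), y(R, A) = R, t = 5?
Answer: -66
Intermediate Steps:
V = -20 (V = -5*(-1 + 5) = -5*4 = -20)
C = 20 (C = -1*(-20) = 20)
w(o) = -1
w((1 + 6)*(-2))*C - 46 = -1*20 - 46 = -20 - 46 = -66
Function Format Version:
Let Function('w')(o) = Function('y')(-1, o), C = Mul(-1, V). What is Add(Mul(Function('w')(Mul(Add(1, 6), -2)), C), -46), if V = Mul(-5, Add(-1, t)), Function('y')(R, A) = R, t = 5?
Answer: -66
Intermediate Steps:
V = -20 (V = Mul(-5, Add(-1, 5)) = Mul(-5, 4) = -20)
C = 20 (C = Mul(-1, -20) = 20)
Function('w')(o) = -1
Add(Mul(Function('w')(Mul(Add(1, 6), -2)), C), -46) = Add(Mul(-1, 20), -46) = Add(-20, -46) = -66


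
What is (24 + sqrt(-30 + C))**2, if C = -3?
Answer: (24 + I*sqrt(33))**2 ≈ 543.0 + 275.74*I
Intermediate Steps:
(24 + sqrt(-30 + C))**2 = (24 + sqrt(-30 - 3))**2 = (24 + sqrt(-33))**2 = (24 + I*sqrt(33))**2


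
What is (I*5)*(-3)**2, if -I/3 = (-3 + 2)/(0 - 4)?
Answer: -135/4 ≈ -33.750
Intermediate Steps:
I = -3/4 (I = -3*(-3 + 2)/(0 - 4) = -(-3)/(-4) = -(-3)*(-1)/4 = -3*1/4 = -3/4 ≈ -0.75000)
(I*5)*(-3)**2 = -3/4*5*(-3)**2 = -15/4*9 = -135/4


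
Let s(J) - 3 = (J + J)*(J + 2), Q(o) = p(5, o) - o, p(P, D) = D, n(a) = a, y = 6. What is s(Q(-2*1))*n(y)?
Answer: 18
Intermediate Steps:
Q(o) = 0 (Q(o) = o - o = 0)
s(J) = 3 + 2*J*(2 + J) (s(J) = 3 + (J + J)*(J + 2) = 3 + (2*J)*(2 + J) = 3 + 2*J*(2 + J))
s(Q(-2*1))*n(y) = (3 + 2*0**2 + 4*0)*6 = (3 + 2*0 + 0)*6 = (3 + 0 + 0)*6 = 3*6 = 18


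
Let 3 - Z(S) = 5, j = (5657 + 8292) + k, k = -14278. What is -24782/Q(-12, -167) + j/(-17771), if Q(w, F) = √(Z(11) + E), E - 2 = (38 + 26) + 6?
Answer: 329/17771 - 12391*√70/35 ≈ -2962.0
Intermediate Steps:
j = -329 (j = (5657 + 8292) - 14278 = 13949 - 14278 = -329)
Z(S) = -2 (Z(S) = 3 - 1*5 = 3 - 5 = -2)
E = 72 (E = 2 + ((38 + 26) + 6) = 2 + (64 + 6) = 2 + 70 = 72)
Q(w, F) = √70 (Q(w, F) = √(-2 + 72) = √70)
-24782/Q(-12, -167) + j/(-17771) = -24782*√70/70 - 329/(-17771) = -12391*√70/35 - 329*(-1/17771) = -12391*√70/35 + 329/17771 = 329/17771 - 12391*√70/35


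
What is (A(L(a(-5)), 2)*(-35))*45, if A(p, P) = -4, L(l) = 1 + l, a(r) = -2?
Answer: 6300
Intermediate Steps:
(A(L(a(-5)), 2)*(-35))*45 = -4*(-35)*45 = 140*45 = 6300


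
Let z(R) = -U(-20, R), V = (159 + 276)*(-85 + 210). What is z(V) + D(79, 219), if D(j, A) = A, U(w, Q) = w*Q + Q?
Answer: 1033344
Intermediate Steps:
U(w, Q) = Q + Q*w (U(w, Q) = Q*w + Q = Q + Q*w)
V = 54375 (V = 435*125 = 54375)
z(R) = 19*R (z(R) = -R*(1 - 20) = -R*(-19) = -(-19)*R = 19*R)
z(V) + D(79, 219) = 19*54375 + 219 = 1033125 + 219 = 1033344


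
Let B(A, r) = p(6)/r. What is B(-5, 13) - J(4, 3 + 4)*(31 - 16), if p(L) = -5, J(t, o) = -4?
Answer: 775/13 ≈ 59.615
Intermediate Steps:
B(A, r) = -5/r
B(-5, 13) - J(4, 3 + 4)*(31 - 16) = -5/13 - (-4)*(31 - 16) = -5*1/13 - (-4)*15 = -5/13 - 1*(-60) = -5/13 + 60 = 775/13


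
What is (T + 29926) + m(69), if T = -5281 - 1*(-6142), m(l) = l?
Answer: 30856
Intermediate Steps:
T = 861 (T = -5281 + 6142 = 861)
(T + 29926) + m(69) = (861 + 29926) + 69 = 30787 + 69 = 30856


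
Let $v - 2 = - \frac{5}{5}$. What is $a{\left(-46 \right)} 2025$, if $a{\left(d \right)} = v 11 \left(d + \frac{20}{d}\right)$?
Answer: $- \frac{23789700}{23} \approx -1.0343 \cdot 10^{6}$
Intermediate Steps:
$v = 1$ ($v = 2 - \frac{5}{5} = 2 - 1 = 1$)
$a{\left(d \right)} = 11 d + \frac{220}{d}$ ($a{\left(d \right)} = 1 \cdot 11 \left(d + \frac{20}{d}\right) = 11 \left(d + \frac{20}{d}\right) = 11 d + \frac{220}{d}$)
$a{\left(-46 \right)} 2025 = \left(11 \left(-46\right) + \frac{220}{-46}\right) 2025 = \left(-506 + 220 \left(- \frac{1}{46}\right)\right) 2025 = \left(-506 - \frac{110}{23}\right) 2025 = \left(- \frac{11748}{23}\right) 2025 = - \frac{23789700}{23}$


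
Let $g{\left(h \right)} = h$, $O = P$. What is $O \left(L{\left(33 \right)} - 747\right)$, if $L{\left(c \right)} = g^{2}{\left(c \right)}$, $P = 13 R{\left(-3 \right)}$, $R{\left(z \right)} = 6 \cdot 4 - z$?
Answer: $120042$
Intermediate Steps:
$R{\left(z \right)} = 24 - z$
$P = 351$ ($P = 13 \left(24 - -3\right) = 13 \left(24 + 3\right) = 13 \cdot 27 = 351$)
$O = 351$
$L{\left(c \right)} = c^{2}$
$O \left(L{\left(33 \right)} - 747\right) = 351 \left(33^{2} - 747\right) = 351 \left(1089 - 747\right) = 351 \cdot 342 = 120042$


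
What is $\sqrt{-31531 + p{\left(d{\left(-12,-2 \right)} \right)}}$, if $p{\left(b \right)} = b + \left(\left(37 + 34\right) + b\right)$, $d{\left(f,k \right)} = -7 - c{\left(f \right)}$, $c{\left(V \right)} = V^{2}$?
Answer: $i \sqrt{31762} \approx 178.22 i$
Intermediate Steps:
$d{\left(f,k \right)} = -7 - f^{2}$
$p{\left(b \right)} = 71 + 2 b$ ($p{\left(b \right)} = b + \left(71 + b\right) = 71 + 2 b$)
$\sqrt{-31531 + p{\left(d{\left(-12,-2 \right)} \right)}} = \sqrt{-31531 + \left(71 + 2 \left(-7 - \left(-12\right)^{2}\right)\right)} = \sqrt{-31531 + \left(71 + 2 \left(-7 - 144\right)\right)} = \sqrt{-31531 + \left(71 + 2 \left(-151\right)\right)} = \sqrt{-31531 + \left(71 - 302\right)} = \sqrt{-31531 - 231} = \sqrt{-31762} = i \sqrt{31762}$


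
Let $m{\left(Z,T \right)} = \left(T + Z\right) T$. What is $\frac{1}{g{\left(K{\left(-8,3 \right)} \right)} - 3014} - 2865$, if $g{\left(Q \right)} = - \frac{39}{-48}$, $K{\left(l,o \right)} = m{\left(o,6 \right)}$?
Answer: $- \frac{138124531}{48211} \approx -2865.0$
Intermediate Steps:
$m{\left(Z,T \right)} = T \left(T + Z\right)$
$K{\left(l,o \right)} = 36 + 6 o$ ($K{\left(l,o \right)} = 6 \left(6 + o\right) = 36 + 6 o$)
$g{\left(Q \right)} = \frac{13}{16}$ ($g{\left(Q \right)} = \left(-39\right) \left(- \frac{1}{48}\right) = \frac{13}{16}$)
$\frac{1}{g{\left(K{\left(-8,3 \right)} \right)} - 3014} - 2865 = \frac{1}{\frac{13}{16} - 3014} - 2865 = \frac{1}{- \frac{48211}{16}} - 2865 = - \frac{16}{48211} - 2865 = - \frac{138124531}{48211}$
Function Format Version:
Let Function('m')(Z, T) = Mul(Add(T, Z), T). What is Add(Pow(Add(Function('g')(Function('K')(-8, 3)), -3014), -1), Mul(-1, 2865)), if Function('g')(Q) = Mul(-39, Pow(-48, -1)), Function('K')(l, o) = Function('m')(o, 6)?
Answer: Rational(-138124531, 48211) ≈ -2865.0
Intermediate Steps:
Function('m')(Z, T) = Mul(T, Add(T, Z))
Function('K')(l, o) = Add(36, Mul(6, o)) (Function('K')(l, o) = Mul(6, Add(6, o)) = Add(36, Mul(6, o)))
Function('g')(Q) = Rational(13, 16) (Function('g')(Q) = Mul(-39, Rational(-1, 48)) = Rational(13, 16))
Add(Pow(Add(Function('g')(Function('K')(-8, 3)), -3014), -1), Mul(-1, 2865)) = Add(Pow(Add(Rational(13, 16), -3014), -1), Mul(-1, 2865)) = Add(Pow(Rational(-48211, 16), -1), -2865) = Add(Rational(-16, 48211), -2865) = Rational(-138124531, 48211)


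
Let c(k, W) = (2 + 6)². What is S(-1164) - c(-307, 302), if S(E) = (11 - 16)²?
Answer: -39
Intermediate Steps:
c(k, W) = 64 (c(k, W) = 8² = 64)
S(E) = 25 (S(E) = (-5)² = 25)
S(-1164) - c(-307, 302) = 25 - 1*64 = 25 - 64 = -39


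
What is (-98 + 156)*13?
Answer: 754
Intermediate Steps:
(-98 + 156)*13 = 58*13 = 754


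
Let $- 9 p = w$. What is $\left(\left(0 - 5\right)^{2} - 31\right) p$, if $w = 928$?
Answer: $\frac{1856}{3} \approx 618.67$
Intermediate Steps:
$p = - \frac{928}{9}$ ($p = \left(- \frac{1}{9}\right) 928 = - \frac{928}{9} \approx -103.11$)
$\left(\left(0 - 5\right)^{2} - 31\right) p = \left(\left(0 - 5\right)^{2} - 31\right) \left(- \frac{928}{9}\right) = \left(\left(-5\right)^{2} - 31\right) \left(- \frac{928}{9}\right) = \left(25 - 31\right) \left(- \frac{928}{9}\right) = \left(-6\right) \left(- \frac{928}{9}\right) = \frac{1856}{3}$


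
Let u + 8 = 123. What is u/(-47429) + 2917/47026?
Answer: 132942403/2230396154 ≈ 0.059605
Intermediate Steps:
u = 115 (u = -8 + 123 = 115)
u/(-47429) + 2917/47026 = 115/(-47429) + 2917/47026 = 115*(-1/47429) + 2917*(1/47026) = -115/47429 + 2917/47026 = 132942403/2230396154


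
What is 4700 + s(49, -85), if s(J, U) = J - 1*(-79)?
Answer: 4828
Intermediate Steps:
s(J, U) = 79 + J (s(J, U) = J + 79 = 79 + J)
4700 + s(49, -85) = 4700 + (79 + 49) = 4700 + 128 = 4828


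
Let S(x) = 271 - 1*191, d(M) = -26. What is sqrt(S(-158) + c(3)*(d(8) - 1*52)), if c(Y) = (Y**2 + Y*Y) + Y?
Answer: I*sqrt(1558) ≈ 39.471*I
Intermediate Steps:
c(Y) = Y + 2*Y**2 (c(Y) = (Y**2 + Y**2) + Y = 2*Y**2 + Y = Y + 2*Y**2)
S(x) = 80 (S(x) = 271 - 191 = 80)
sqrt(S(-158) + c(3)*(d(8) - 1*52)) = sqrt(80 + (3*(1 + 2*3))*(-26 - 1*52)) = sqrt(80 + (3*(1 + 6))*(-26 - 52)) = sqrt(80 + (3*7)*(-78)) = sqrt(80 + 21*(-78)) = sqrt(80 - 1638) = sqrt(-1558) = I*sqrt(1558)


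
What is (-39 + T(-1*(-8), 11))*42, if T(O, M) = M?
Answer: -1176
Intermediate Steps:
(-39 + T(-1*(-8), 11))*42 = (-39 + 11)*42 = -28*42 = -1176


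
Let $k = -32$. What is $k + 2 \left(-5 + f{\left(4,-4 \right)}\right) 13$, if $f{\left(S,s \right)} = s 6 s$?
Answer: $2334$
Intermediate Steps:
$f{\left(S,s \right)} = 6 s^{2}$ ($f{\left(S,s \right)} = 6 s s = 6 s^{2}$)
$k + 2 \left(-5 + f{\left(4,-4 \right)}\right) 13 = -32 + 2 \left(-5 + 6 \left(-4\right)^{2}\right) 13 = -32 + 2 \left(-5 + 6 \cdot 16\right) 13 = -32 + 2 \left(-5 + 96\right) 13 = -32 + 2 \cdot 91 \cdot 13 = -32 + 182 \cdot 13 = -32 + 2366 = 2334$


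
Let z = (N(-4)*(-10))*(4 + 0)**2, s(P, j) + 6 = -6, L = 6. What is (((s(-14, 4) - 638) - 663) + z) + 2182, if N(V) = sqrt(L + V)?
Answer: 869 - 160*sqrt(2) ≈ 642.73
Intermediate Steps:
s(P, j) = -12 (s(P, j) = -6 - 6 = -12)
N(V) = sqrt(6 + V)
z = -160*sqrt(2) (z = (sqrt(6 - 4)*(-10))*(4 + 0)**2 = (sqrt(2)*(-10))*4**2 = -10*sqrt(2)*16 = -160*sqrt(2) ≈ -226.27)
(((s(-14, 4) - 638) - 663) + z) + 2182 = (((-12 - 638) - 663) - 160*sqrt(2)) + 2182 = ((-650 - 663) - 160*sqrt(2)) + 2182 = (-1313 - 160*sqrt(2)) + 2182 = 869 - 160*sqrt(2)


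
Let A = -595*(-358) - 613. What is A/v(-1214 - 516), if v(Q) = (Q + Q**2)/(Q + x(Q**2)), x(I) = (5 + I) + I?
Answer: 254199915555/598234 ≈ 4.2492e+5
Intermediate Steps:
A = 212397 (A = 213010 - 613 = 212397)
x(I) = 5 + 2*I
v(Q) = (Q + Q**2)/(5 + Q + 2*Q**2) (v(Q) = (Q + Q**2)/(Q + (5 + 2*Q**2)) = (Q + Q**2)/(5 + Q + 2*Q**2))
A/v(-1214 - 516) = 212397/(((-1214 - 516)*(1 + (-1214 - 516))/(5 + (-1214 - 516) + 2*(-1214 - 516)**2))) = 212397/((-1730*(1 - 1730)/(5 - 1730 + 2*(-1730)**2))) = 212397/((-1730*(-1729)/(5 - 1730 + 2*2992900))) = 212397/((-1730*(-1729)/(5 - 1730 + 5985800))) = 212397/((-1730*(-1729)/5984075)) = 212397/((-1730*1/5984075*(-1729))) = 212397/(598234/1196815) = 212397*(1196815/598234) = 254199915555/598234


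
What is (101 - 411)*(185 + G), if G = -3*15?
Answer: -43400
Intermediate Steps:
G = -45
(101 - 411)*(185 + G) = (101 - 411)*(185 - 45) = -310*140 = -43400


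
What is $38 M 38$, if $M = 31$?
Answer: $44764$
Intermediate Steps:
$38 M 38 = 38 \cdot 31 \cdot 38 = 1178 \cdot 38 = 44764$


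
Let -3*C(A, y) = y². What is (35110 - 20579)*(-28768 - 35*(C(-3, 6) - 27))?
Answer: -398192993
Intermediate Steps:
C(A, y) = -y²/3
(35110 - 20579)*(-28768 - 35*(C(-3, 6) - 27)) = (35110 - 20579)*(-28768 - 35*(-⅓*6² - 27)) = 14531*(-28768 - 35*(-⅓*36 - 27)) = 14531*(-28768 - 35*(-12 - 27)) = 14531*(-28768 - 35*(-39)) = 14531*(-28768 + 1365) = 14531*(-27403) = -398192993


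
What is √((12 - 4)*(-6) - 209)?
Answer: I*√257 ≈ 16.031*I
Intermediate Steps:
√((12 - 4)*(-6) - 209) = √(8*(-6) - 209) = √(-48 - 209) = √(-257) = I*√257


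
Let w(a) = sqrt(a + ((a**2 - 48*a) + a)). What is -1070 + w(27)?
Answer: -1070 + 3*I*sqrt(57) ≈ -1070.0 + 22.65*I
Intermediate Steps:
w(a) = sqrt(a**2 - 46*a) (w(a) = sqrt(a + (a**2 - 47*a)) = sqrt(a**2 - 46*a))
-1070 + w(27) = -1070 + sqrt(27*(-46 + 27)) = -1070 + sqrt(27*(-19)) = -1070 + sqrt(-513) = -1070 + 3*I*sqrt(57)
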